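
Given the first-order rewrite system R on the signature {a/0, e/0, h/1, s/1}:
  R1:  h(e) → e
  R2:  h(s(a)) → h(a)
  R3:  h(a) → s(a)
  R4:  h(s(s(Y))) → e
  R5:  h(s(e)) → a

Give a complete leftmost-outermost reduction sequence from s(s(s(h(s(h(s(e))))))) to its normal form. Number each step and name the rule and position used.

1. s(s(s(h(s(h(s(e)))))))  →  s(s(s(h(s(a)))))   [R5 at 1.1.1.1.1]
2. s(s(s(h(s(a)))))  →  s(s(s(h(a))))   [R2 at 1.1.1]
3. s(s(s(h(a))))  →  s(s(s(s(a))))   [R3 at 1.1.1]

s(s(s(s(a))))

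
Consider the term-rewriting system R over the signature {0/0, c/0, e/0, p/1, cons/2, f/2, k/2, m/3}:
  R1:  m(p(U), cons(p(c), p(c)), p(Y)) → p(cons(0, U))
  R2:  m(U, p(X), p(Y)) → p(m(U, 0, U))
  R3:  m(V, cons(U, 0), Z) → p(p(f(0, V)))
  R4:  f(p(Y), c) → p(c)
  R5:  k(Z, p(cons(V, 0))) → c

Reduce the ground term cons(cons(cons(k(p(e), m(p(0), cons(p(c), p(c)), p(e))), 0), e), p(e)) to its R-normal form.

1. cons(cons(cons(k(p(e), m(p(0), cons(p(c), p(c)), p(e))), 0), e), p(e))  →  cons(cons(cons(k(p(e), p(cons(0, 0))), 0), e), p(e))   [R1 at 1.1.1.2]
2. cons(cons(cons(k(p(e), p(cons(0, 0))), 0), e), p(e))  →  cons(cons(cons(c, 0), e), p(e))   [R5 at 1.1.1]

cons(cons(cons(c, 0), e), p(e))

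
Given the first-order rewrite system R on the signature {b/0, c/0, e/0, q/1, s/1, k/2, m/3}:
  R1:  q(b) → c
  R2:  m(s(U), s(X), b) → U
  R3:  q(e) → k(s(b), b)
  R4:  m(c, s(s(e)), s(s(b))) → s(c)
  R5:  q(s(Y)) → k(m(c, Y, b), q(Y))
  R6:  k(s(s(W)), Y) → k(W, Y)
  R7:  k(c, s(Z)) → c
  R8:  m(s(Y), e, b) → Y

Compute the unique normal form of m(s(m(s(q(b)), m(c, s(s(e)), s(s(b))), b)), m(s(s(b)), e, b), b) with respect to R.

1. m(s(m(s(q(b)), m(c, s(s(e)), s(s(b))), b)), m(s(s(b)), e, b), b)  →  m(s(m(s(c), m(c, s(s(e)), s(s(b))), b)), m(s(s(b)), e, b), b)   [R1 at 1.1.1.1]
2. m(s(m(s(c), m(c, s(s(e)), s(s(b))), b)), m(s(s(b)), e, b), b)  →  m(s(m(s(c), s(c), b)), m(s(s(b)), e, b), b)   [R4 at 1.1.2]
3. m(s(m(s(c), s(c), b)), m(s(s(b)), e, b), b)  →  m(s(c), m(s(s(b)), e, b), b)   [R2 at 1.1]
4. m(s(c), m(s(s(b)), e, b), b)  →  m(s(c), s(b), b)   [R8 at 2]
5. m(s(c), s(b), b)  →  c   [R2 at ε]

c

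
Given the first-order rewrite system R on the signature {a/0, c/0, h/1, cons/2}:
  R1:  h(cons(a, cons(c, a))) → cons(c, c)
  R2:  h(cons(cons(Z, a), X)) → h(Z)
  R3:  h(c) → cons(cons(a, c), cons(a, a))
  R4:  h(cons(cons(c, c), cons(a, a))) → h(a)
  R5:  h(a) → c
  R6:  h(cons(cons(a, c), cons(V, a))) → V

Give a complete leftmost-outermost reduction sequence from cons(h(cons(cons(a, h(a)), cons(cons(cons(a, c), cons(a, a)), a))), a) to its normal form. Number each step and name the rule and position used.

cons(cons(cons(a, c), cons(a, a)), a)

1. cons(h(cons(cons(a, h(a)), cons(cons(cons(a, c), cons(a, a)), a))), a)  →  cons(h(cons(cons(a, c), cons(cons(cons(a, c), cons(a, a)), a))), a)   [R5 at 1.1.1.2]
2. cons(h(cons(cons(a, c), cons(cons(cons(a, c), cons(a, a)), a))), a)  →  cons(cons(cons(a, c), cons(a, a)), a)   [R6 at 1]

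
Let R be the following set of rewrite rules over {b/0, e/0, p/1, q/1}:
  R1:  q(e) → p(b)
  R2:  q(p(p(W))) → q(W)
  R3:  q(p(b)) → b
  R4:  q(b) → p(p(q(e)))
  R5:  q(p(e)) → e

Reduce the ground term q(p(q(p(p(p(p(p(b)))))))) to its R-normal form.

b

1. q(p(q(p(p(p(p(p(b))))))))  →  q(p(q(p(p(p(b))))))   [R2 at 1.1]
2. q(p(q(p(p(p(b))))))  →  q(p(q(p(b))))   [R2 at 1.1]
3. q(p(q(p(b))))  →  q(p(b))   [R3 at 1.1]
4. q(p(b))  →  b   [R3 at ε]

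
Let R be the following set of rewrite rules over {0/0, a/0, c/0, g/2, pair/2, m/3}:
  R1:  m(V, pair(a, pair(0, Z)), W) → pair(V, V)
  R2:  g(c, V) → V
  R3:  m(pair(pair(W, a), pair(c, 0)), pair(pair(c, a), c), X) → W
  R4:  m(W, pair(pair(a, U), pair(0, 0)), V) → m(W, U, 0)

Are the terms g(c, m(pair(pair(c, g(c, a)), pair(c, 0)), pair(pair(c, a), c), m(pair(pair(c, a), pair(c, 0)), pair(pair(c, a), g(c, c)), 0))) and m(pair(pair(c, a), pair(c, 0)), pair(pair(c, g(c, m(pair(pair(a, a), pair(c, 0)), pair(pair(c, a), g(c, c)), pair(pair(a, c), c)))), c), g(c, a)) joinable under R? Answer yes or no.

Reduce t₁ = g(c, m(pair(pair(c, g(c, a)), pair(c, 0)), pair(pair(c, a), c), m(pair(pair(c, a), pair(c, 0)), pair(pair(c, a), g(c, c)), 0))):
1. g(c, m(pair(pair(c, g(c, a)), pair(c, 0)), pair(pair(c, a), c), m(pair(pair(c, a), pair(c, 0)), pair(pair(c, a), g(c, c)), 0)))  →  m(pair(pair(c, g(c, a)), pair(c, 0)), pair(pair(c, a), c), m(pair(pair(c, a), pair(c, 0)), pair(pair(c, a), g(c, c)), 0))   [R2 at ε]
2. m(pair(pair(c, g(c, a)), pair(c, 0)), pair(pair(c, a), c), m(pair(pair(c, a), pair(c, 0)), pair(pair(c, a), g(c, c)), 0))  →  m(pair(pair(c, a), pair(c, 0)), pair(pair(c, a), c), m(pair(pair(c, a), pair(c, 0)), pair(pair(c, a), g(c, c)), 0))   [R2 at 1.1.2]
3. m(pair(pair(c, a), pair(c, 0)), pair(pair(c, a), c), m(pair(pair(c, a), pair(c, 0)), pair(pair(c, a), g(c, c)), 0))  →  c   [R3 at ε]

Reduce t₂ = m(pair(pair(c, a), pair(c, 0)), pair(pair(c, g(c, m(pair(pair(a, a), pair(c, 0)), pair(pair(c, a), g(c, c)), pair(pair(a, c), c)))), c), g(c, a)):
1. m(pair(pair(c, a), pair(c, 0)), pair(pair(c, g(c, m(pair(pair(a, a), pair(c, 0)), pair(pair(c, a), g(c, c)), pair(pair(a, c), c)))), c), g(c, a))  →  m(pair(pair(c, a), pair(c, 0)), pair(pair(c, m(pair(pair(a, a), pair(c, 0)), pair(pair(c, a), g(c, c)), pair(pair(a, c), c))), c), g(c, a))   [R2 at 2.1.2]
2. m(pair(pair(c, a), pair(c, 0)), pair(pair(c, m(pair(pair(a, a), pair(c, 0)), pair(pair(c, a), g(c, c)), pair(pair(a, c), c))), c), g(c, a))  →  m(pair(pair(c, a), pair(c, 0)), pair(pair(c, m(pair(pair(a, a), pair(c, 0)), pair(pair(c, a), c), pair(pair(a, c), c))), c), g(c, a))   [R2 at 2.1.2.2.2]
3. m(pair(pair(c, a), pair(c, 0)), pair(pair(c, m(pair(pair(a, a), pair(c, 0)), pair(pair(c, a), c), pair(pair(a, c), c))), c), g(c, a))  →  m(pair(pair(c, a), pair(c, 0)), pair(pair(c, a), c), g(c, a))   [R3 at 2.1.2]
4. m(pair(pair(c, a), pair(c, 0)), pair(pair(c, a), c), g(c, a))  →  c   [R3 at ε]

yes — NF(t₁) = c, NF(t₂) = c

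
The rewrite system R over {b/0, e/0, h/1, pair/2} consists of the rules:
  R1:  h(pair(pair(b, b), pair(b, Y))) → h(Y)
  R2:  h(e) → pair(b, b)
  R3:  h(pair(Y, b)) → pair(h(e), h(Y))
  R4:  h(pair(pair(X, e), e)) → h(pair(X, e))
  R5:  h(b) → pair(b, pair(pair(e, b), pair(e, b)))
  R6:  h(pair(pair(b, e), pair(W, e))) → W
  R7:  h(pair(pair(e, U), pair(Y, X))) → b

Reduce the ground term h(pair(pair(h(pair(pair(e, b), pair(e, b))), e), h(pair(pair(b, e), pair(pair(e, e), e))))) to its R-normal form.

e

1. h(pair(pair(h(pair(pair(e, b), pair(e, b))), e), h(pair(pair(b, e), pair(pair(e, e), e)))))  →  h(pair(pair(b, e), h(pair(pair(b, e), pair(pair(e, e), e)))))   [R7 at 1.1.1]
2. h(pair(pair(b, e), h(pair(pair(b, e), pair(pair(e, e), e)))))  →  h(pair(pair(b, e), pair(e, e)))   [R6 at 1.2]
3. h(pair(pair(b, e), pair(e, e)))  →  e   [R6 at ε]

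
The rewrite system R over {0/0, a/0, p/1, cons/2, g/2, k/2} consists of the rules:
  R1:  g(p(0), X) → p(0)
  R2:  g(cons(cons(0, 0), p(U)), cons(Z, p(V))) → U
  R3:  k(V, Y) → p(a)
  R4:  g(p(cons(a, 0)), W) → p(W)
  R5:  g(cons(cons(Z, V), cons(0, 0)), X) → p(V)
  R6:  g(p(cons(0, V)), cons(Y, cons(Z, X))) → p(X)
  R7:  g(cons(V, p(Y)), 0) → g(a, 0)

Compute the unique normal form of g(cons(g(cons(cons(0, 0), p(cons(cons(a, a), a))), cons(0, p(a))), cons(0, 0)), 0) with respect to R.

1. g(cons(g(cons(cons(0, 0), p(cons(cons(a, a), a))), cons(0, p(a))), cons(0, 0)), 0)  →  g(cons(cons(cons(a, a), a), cons(0, 0)), 0)   [R2 at 1.1]
2. g(cons(cons(cons(a, a), a), cons(0, 0)), 0)  →  p(a)   [R5 at ε]

p(a)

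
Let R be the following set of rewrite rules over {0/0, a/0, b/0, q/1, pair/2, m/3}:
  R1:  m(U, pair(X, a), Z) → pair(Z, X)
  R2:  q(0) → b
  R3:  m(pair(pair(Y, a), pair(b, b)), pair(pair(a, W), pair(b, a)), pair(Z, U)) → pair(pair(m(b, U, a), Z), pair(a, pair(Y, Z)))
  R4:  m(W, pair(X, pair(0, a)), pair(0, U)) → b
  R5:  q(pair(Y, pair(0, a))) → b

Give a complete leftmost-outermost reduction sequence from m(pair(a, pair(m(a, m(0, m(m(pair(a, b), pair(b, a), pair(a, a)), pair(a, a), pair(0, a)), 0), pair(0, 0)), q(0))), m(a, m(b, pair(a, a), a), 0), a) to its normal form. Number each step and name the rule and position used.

1. m(pair(a, pair(m(a, m(0, m(m(pair(a, b), pair(b, a), pair(a, a)), pair(a, a), pair(0, a)), 0), pair(0, 0)), q(0))), m(a, m(b, pair(a, a), a), 0), a)  →  m(pair(a, pair(m(a, m(0, pair(pair(0, a), a), 0), pair(0, 0)), q(0))), m(a, m(b, pair(a, a), a), 0), a)   [R1 at 1.2.1.2.2]
2. m(pair(a, pair(m(a, m(0, pair(pair(0, a), a), 0), pair(0, 0)), q(0))), m(a, m(b, pair(a, a), a), 0), a)  →  m(pair(a, pair(m(a, pair(0, pair(0, a)), pair(0, 0)), q(0))), m(a, m(b, pair(a, a), a), 0), a)   [R1 at 1.2.1.2]
3. m(pair(a, pair(m(a, pair(0, pair(0, a)), pair(0, 0)), q(0))), m(a, m(b, pair(a, a), a), 0), a)  →  m(pair(a, pair(b, q(0))), m(a, m(b, pair(a, a), a), 0), a)   [R4 at 1.2.1]
4. m(pair(a, pair(b, q(0))), m(a, m(b, pair(a, a), a), 0), a)  →  m(pair(a, pair(b, b)), m(a, m(b, pair(a, a), a), 0), a)   [R2 at 1.2.2]
5. m(pair(a, pair(b, b)), m(a, m(b, pair(a, a), a), 0), a)  →  m(pair(a, pair(b, b)), m(a, pair(a, a), 0), a)   [R1 at 2.2]
6. m(pair(a, pair(b, b)), m(a, pair(a, a), 0), a)  →  m(pair(a, pair(b, b)), pair(0, a), a)   [R1 at 2]
7. m(pair(a, pair(b, b)), pair(0, a), a)  →  pair(a, 0)   [R1 at ε]

pair(a, 0)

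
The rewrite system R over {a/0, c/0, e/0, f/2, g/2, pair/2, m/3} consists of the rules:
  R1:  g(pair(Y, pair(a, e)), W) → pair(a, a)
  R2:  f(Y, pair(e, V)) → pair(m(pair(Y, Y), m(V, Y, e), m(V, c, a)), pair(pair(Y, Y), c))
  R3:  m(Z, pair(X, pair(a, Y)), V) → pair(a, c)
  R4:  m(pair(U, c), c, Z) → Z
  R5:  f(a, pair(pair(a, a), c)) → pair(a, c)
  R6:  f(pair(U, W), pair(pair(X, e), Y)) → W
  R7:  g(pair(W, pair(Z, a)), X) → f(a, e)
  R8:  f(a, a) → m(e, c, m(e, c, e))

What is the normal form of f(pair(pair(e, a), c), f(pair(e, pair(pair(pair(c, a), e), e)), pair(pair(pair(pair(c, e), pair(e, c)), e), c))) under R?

c

1. f(pair(pair(e, a), c), f(pair(e, pair(pair(pair(c, a), e), e)), pair(pair(pair(pair(c, e), pair(e, c)), e), c)))  →  f(pair(pair(e, a), c), pair(pair(pair(c, a), e), e))   [R6 at 2]
2. f(pair(pair(e, a), c), pair(pair(pair(c, a), e), e))  →  c   [R6 at ε]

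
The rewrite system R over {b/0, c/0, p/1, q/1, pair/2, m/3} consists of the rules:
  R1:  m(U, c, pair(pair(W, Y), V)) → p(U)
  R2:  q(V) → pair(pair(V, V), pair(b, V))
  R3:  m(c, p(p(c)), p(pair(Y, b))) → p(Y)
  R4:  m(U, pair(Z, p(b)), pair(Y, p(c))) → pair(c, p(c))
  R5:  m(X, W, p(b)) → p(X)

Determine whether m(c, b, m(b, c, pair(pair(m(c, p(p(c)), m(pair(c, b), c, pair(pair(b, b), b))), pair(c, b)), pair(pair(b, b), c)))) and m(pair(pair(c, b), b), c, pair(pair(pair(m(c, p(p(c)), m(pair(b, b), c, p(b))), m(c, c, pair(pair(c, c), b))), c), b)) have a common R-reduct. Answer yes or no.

Reduce t₁ = m(c, b, m(b, c, pair(pair(m(c, p(p(c)), m(pair(c, b), c, pair(pair(b, b), b))), pair(c, b)), pair(pair(b, b), c)))):
1. m(c, b, m(b, c, pair(pair(m(c, p(p(c)), m(pair(c, b), c, pair(pair(b, b), b))), pair(c, b)), pair(pair(b, b), c))))  →  m(c, b, p(b))   [R1 at 3]
2. m(c, b, p(b))  →  p(c)   [R5 at ε]

Reduce t₂ = m(pair(pair(c, b), b), c, pair(pair(pair(m(c, p(p(c)), m(pair(b, b), c, p(b))), m(c, c, pair(pair(c, c), b))), c), b)):
1. m(pair(pair(c, b), b), c, pair(pair(pair(m(c, p(p(c)), m(pair(b, b), c, p(b))), m(c, c, pair(pair(c, c), b))), c), b))  →  p(pair(pair(c, b), b))   [R1 at ε]

no — NF(t₁) = p(c), NF(t₂) = p(pair(pair(c, b), b))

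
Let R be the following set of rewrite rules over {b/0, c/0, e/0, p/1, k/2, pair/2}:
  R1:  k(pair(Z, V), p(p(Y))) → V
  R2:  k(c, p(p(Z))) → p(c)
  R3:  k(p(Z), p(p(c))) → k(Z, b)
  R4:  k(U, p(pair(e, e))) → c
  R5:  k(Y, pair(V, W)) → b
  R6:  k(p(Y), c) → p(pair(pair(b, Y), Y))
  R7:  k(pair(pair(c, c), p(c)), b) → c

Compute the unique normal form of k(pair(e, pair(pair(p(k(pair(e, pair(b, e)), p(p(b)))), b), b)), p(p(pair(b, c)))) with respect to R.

1. k(pair(e, pair(pair(p(k(pair(e, pair(b, e)), p(p(b)))), b), b)), p(p(pair(b, c))))  →  pair(pair(p(k(pair(e, pair(b, e)), p(p(b)))), b), b)   [R1 at ε]
2. pair(pair(p(k(pair(e, pair(b, e)), p(p(b)))), b), b)  →  pair(pair(p(pair(b, e)), b), b)   [R1 at 1.1.1]

pair(pair(p(pair(b, e)), b), b)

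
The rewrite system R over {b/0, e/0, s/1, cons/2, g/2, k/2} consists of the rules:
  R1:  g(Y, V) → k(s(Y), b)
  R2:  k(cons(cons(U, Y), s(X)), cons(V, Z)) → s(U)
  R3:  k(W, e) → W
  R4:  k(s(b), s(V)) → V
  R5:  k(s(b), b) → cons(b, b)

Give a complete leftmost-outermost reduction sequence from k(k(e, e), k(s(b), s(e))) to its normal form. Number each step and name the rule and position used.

1. k(k(e, e), k(s(b), s(e)))  →  k(e, k(s(b), s(e)))   [R3 at 1]
2. k(e, k(s(b), s(e)))  →  k(e, e)   [R4 at 2]
3. k(e, e)  →  e   [R3 at ε]

e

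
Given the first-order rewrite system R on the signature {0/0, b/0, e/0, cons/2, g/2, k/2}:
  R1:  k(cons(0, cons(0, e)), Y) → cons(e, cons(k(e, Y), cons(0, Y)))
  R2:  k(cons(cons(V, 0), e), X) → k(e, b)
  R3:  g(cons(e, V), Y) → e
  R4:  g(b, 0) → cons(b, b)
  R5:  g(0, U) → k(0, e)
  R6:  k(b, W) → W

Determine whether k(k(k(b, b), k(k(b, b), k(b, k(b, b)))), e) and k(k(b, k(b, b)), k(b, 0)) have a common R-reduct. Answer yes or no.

no — NF(t₁) = e, NF(t₂) = 0

Reduce t₁ = k(k(k(b, b), k(k(b, b), k(b, k(b, b)))), e):
1. k(k(k(b, b), k(k(b, b), k(b, k(b, b)))), e)  →  k(k(b, k(k(b, b), k(b, k(b, b)))), e)   [R6 at 1.1]
2. k(k(b, k(k(b, b), k(b, k(b, b)))), e)  →  k(k(k(b, b), k(b, k(b, b))), e)   [R6 at 1]
3. k(k(k(b, b), k(b, k(b, b))), e)  →  k(k(b, k(b, k(b, b))), e)   [R6 at 1.1]
4. k(k(b, k(b, k(b, b))), e)  →  k(k(b, k(b, b)), e)   [R6 at 1]
5. k(k(b, k(b, b)), e)  →  k(k(b, b), e)   [R6 at 1]
6. k(k(b, b), e)  →  k(b, e)   [R6 at 1]
7. k(b, e)  →  e   [R6 at ε]

Reduce t₂ = k(k(b, k(b, b)), k(b, 0)):
1. k(k(b, k(b, b)), k(b, 0))  →  k(k(b, b), k(b, 0))   [R6 at 1]
2. k(k(b, b), k(b, 0))  →  k(b, k(b, 0))   [R6 at 1]
3. k(b, k(b, 0))  →  k(b, 0)   [R6 at ε]
4. k(b, 0)  →  0   [R6 at ε]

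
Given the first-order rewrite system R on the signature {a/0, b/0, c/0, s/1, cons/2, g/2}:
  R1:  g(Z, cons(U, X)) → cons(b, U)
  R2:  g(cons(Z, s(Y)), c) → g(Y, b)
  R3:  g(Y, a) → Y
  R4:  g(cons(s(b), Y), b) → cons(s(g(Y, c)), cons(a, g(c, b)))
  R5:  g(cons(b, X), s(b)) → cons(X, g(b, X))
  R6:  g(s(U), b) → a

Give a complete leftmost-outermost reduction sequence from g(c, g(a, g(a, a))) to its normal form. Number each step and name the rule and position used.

1. g(c, g(a, g(a, a)))  →  g(c, g(a, a))   [R3 at 2.2]
2. g(c, g(a, a))  →  g(c, a)   [R3 at 2]
3. g(c, a)  →  c   [R3 at ε]

c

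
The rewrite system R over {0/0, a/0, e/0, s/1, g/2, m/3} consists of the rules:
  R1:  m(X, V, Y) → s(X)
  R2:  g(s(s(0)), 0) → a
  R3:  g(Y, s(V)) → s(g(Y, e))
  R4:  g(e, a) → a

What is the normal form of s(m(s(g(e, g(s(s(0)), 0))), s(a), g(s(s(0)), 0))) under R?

1. s(m(s(g(e, g(s(s(0)), 0))), s(a), g(s(s(0)), 0)))  →  s(s(s(g(e, g(s(s(0)), 0)))))   [R1 at 1]
2. s(s(s(g(e, g(s(s(0)), 0)))))  →  s(s(s(g(e, a))))   [R2 at 1.1.1.2]
3. s(s(s(g(e, a))))  →  s(s(s(a)))   [R4 at 1.1.1]

s(s(s(a)))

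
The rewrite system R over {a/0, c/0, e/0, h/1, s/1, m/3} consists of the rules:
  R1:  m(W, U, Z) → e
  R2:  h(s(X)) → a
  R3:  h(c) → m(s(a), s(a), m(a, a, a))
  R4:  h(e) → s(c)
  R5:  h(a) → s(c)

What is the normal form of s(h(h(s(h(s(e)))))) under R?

1. s(h(h(s(h(s(e))))))  →  s(h(a))   [R2 at 1.1]
2. s(h(a))  →  s(s(c))   [R5 at 1]

s(s(c))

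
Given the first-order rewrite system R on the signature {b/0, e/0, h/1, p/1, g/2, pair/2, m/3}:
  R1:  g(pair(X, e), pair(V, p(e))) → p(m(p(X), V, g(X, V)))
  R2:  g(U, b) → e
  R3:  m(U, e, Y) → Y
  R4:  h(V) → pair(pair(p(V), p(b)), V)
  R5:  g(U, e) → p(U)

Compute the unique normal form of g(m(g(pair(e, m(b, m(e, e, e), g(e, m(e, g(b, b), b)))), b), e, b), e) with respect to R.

p(b)

1. g(m(g(pair(e, m(b, m(e, e, e), g(e, m(e, g(b, b), b)))), b), e, b), e)  →  p(m(g(pair(e, m(b, m(e, e, e), g(e, m(e, g(b, b), b)))), b), e, b))   [R5 at ε]
2. p(m(g(pair(e, m(b, m(e, e, e), g(e, m(e, g(b, b), b)))), b), e, b))  →  p(b)   [R3 at 1]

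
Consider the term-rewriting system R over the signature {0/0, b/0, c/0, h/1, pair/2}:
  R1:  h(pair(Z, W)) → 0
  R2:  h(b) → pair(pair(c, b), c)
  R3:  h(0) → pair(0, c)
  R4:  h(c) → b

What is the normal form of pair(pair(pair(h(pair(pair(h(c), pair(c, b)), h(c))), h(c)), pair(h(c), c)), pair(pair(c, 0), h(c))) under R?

1. pair(pair(pair(h(pair(pair(h(c), pair(c, b)), h(c))), h(c)), pair(h(c), c)), pair(pair(c, 0), h(c)))  →  pair(pair(pair(0, h(c)), pair(h(c), c)), pair(pair(c, 0), h(c)))   [R1 at 1.1.1]
2. pair(pair(pair(0, h(c)), pair(h(c), c)), pair(pair(c, 0), h(c)))  →  pair(pair(pair(0, b), pair(h(c), c)), pair(pair(c, 0), h(c)))   [R4 at 1.1.2]
3. pair(pair(pair(0, b), pair(h(c), c)), pair(pair(c, 0), h(c)))  →  pair(pair(pair(0, b), pair(b, c)), pair(pair(c, 0), h(c)))   [R4 at 1.2.1]
4. pair(pair(pair(0, b), pair(b, c)), pair(pair(c, 0), h(c)))  →  pair(pair(pair(0, b), pair(b, c)), pair(pair(c, 0), b))   [R4 at 2.2]

pair(pair(pair(0, b), pair(b, c)), pair(pair(c, 0), b))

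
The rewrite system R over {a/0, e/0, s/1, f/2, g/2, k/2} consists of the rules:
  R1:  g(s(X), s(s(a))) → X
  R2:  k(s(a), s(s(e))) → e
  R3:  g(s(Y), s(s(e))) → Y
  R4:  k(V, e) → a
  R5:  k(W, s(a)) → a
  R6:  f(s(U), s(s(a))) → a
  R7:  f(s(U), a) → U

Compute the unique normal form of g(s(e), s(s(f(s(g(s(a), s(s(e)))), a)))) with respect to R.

1. g(s(e), s(s(f(s(g(s(a), s(s(e)))), a))))  →  g(s(e), s(s(g(s(a), s(s(e))))))   [R7 at 2.1.1]
2. g(s(e), s(s(g(s(a), s(s(e))))))  →  g(s(e), s(s(a)))   [R3 at 2.1.1]
3. g(s(e), s(s(a)))  →  e   [R1 at ε]

e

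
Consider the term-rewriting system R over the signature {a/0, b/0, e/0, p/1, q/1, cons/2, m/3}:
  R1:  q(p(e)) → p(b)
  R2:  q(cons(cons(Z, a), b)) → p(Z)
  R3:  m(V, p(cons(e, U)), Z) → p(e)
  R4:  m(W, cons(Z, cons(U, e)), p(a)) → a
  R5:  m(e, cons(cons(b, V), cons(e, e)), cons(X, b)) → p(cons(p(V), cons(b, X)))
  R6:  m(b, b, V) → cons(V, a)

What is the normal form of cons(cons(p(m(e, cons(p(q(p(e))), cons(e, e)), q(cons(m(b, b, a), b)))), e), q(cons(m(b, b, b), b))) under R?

1. cons(cons(p(m(e, cons(p(q(p(e))), cons(e, e)), q(cons(m(b, b, a), b)))), e), q(cons(m(b, b, b), b)))  →  cons(cons(p(m(e, cons(p(p(b)), cons(e, e)), q(cons(m(b, b, a), b)))), e), q(cons(m(b, b, b), b)))   [R1 at 1.1.1.2.1.1]
2. cons(cons(p(m(e, cons(p(p(b)), cons(e, e)), q(cons(m(b, b, a), b)))), e), q(cons(m(b, b, b), b)))  →  cons(cons(p(m(e, cons(p(p(b)), cons(e, e)), q(cons(cons(a, a), b)))), e), q(cons(m(b, b, b), b)))   [R6 at 1.1.1.3.1.1]
3. cons(cons(p(m(e, cons(p(p(b)), cons(e, e)), q(cons(cons(a, a), b)))), e), q(cons(m(b, b, b), b)))  →  cons(cons(p(m(e, cons(p(p(b)), cons(e, e)), p(a))), e), q(cons(m(b, b, b), b)))   [R2 at 1.1.1.3]
4. cons(cons(p(m(e, cons(p(p(b)), cons(e, e)), p(a))), e), q(cons(m(b, b, b), b)))  →  cons(cons(p(a), e), q(cons(m(b, b, b), b)))   [R4 at 1.1.1]
5. cons(cons(p(a), e), q(cons(m(b, b, b), b)))  →  cons(cons(p(a), e), q(cons(cons(b, a), b)))   [R6 at 2.1.1]
6. cons(cons(p(a), e), q(cons(cons(b, a), b)))  →  cons(cons(p(a), e), p(b))   [R2 at 2]

cons(cons(p(a), e), p(b))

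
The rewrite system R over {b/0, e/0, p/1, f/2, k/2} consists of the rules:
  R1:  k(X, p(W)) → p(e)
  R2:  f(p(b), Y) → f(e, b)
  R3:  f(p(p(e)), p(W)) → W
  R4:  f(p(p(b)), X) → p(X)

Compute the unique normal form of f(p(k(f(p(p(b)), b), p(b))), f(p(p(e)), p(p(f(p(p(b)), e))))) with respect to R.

p(e)

1. f(p(k(f(p(p(b)), b), p(b))), f(p(p(e)), p(p(f(p(p(b)), e)))))  →  f(p(p(e)), f(p(p(e)), p(p(f(p(p(b)), e)))))   [R1 at 1.1]
2. f(p(p(e)), f(p(p(e)), p(p(f(p(p(b)), e)))))  →  f(p(p(e)), p(f(p(p(b)), e)))   [R3 at 2]
3. f(p(p(e)), p(f(p(p(b)), e)))  →  f(p(p(b)), e)   [R3 at ε]
4. f(p(p(b)), e)  →  p(e)   [R4 at ε]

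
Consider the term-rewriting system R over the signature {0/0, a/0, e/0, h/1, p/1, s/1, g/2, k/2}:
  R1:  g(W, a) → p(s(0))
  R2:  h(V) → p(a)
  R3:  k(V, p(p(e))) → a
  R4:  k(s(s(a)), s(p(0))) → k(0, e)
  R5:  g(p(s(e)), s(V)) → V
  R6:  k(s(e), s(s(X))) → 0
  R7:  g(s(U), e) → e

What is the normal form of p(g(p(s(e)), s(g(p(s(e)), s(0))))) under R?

p(0)

1. p(g(p(s(e)), s(g(p(s(e)), s(0)))))  →  p(g(p(s(e)), s(0)))   [R5 at 1]
2. p(g(p(s(e)), s(0)))  →  p(0)   [R5 at 1]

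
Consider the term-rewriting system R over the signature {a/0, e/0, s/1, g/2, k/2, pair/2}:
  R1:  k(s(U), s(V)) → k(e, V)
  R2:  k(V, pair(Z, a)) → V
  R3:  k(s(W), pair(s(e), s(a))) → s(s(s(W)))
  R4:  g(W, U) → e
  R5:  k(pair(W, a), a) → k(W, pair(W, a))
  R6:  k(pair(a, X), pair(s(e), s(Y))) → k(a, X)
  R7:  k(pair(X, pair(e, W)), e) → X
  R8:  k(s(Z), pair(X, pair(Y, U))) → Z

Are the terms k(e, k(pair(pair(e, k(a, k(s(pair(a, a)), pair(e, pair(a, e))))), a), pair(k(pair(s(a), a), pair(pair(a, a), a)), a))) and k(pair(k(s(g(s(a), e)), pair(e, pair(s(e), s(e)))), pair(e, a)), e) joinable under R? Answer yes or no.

Reduce t₁ = k(e, k(pair(pair(e, k(a, k(s(pair(a, a)), pair(e, pair(a, e))))), a), pair(k(pair(s(a), a), pair(pair(a, a), a)), a))):
1. k(e, k(pair(pair(e, k(a, k(s(pair(a, a)), pair(e, pair(a, e))))), a), pair(k(pair(s(a), a), pair(pair(a, a), a)), a)))  →  k(e, pair(pair(e, k(a, k(s(pair(a, a)), pair(e, pair(a, e))))), a))   [R2 at 2]
2. k(e, pair(pair(e, k(a, k(s(pair(a, a)), pair(e, pair(a, e))))), a))  →  e   [R2 at ε]

Reduce t₂ = k(pair(k(s(g(s(a), e)), pair(e, pair(s(e), s(e)))), pair(e, a)), e):
1. k(pair(k(s(g(s(a), e)), pair(e, pair(s(e), s(e)))), pair(e, a)), e)  →  k(s(g(s(a), e)), pair(e, pair(s(e), s(e))))   [R7 at ε]
2. k(s(g(s(a), e)), pair(e, pair(s(e), s(e))))  →  g(s(a), e)   [R8 at ε]
3. g(s(a), e)  →  e   [R4 at ε]

yes — NF(t₁) = e, NF(t₂) = e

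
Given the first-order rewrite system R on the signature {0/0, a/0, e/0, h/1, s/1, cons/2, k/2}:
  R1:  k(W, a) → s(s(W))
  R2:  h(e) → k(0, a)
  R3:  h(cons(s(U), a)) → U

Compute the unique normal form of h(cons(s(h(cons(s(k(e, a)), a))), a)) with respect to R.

1. h(cons(s(h(cons(s(k(e, a)), a))), a))  →  h(cons(s(k(e, a)), a))   [R3 at ε]
2. h(cons(s(k(e, a)), a))  →  k(e, a)   [R3 at ε]
3. k(e, a)  →  s(s(e))   [R1 at ε]

s(s(e))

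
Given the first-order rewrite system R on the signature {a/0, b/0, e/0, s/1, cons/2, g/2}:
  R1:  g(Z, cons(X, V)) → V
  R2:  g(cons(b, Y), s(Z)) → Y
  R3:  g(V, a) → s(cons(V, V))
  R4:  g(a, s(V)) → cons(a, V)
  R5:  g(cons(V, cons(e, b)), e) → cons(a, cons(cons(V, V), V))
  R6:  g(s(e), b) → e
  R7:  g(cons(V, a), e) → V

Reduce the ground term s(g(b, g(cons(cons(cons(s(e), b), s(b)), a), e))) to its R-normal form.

1. s(g(b, g(cons(cons(cons(s(e), b), s(b)), a), e)))  →  s(g(b, cons(cons(s(e), b), s(b))))   [R7 at 1.2]
2. s(g(b, cons(cons(s(e), b), s(b))))  →  s(s(b))   [R1 at 1]

s(s(b))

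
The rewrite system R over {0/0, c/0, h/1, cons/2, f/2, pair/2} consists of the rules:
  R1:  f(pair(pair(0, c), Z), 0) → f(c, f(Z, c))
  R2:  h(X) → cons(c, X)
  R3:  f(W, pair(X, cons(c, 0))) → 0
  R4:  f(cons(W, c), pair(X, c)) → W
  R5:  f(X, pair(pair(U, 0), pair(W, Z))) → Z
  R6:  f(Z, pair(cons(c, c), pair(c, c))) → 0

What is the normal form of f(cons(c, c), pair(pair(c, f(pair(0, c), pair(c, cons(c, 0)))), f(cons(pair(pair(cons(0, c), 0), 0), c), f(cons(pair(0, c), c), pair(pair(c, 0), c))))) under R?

0

1. f(cons(c, c), pair(pair(c, f(pair(0, c), pair(c, cons(c, 0)))), f(cons(pair(pair(cons(0, c), 0), 0), c), f(cons(pair(0, c), c), pair(pair(c, 0), c)))))  →  f(cons(c, c), pair(pair(c, 0), f(cons(pair(pair(cons(0, c), 0), 0), c), f(cons(pair(0, c), c), pair(pair(c, 0), c)))))   [R3 at 2.1.2]
2. f(cons(c, c), pair(pair(c, 0), f(cons(pair(pair(cons(0, c), 0), 0), c), f(cons(pair(0, c), c), pair(pair(c, 0), c)))))  →  f(cons(c, c), pair(pair(c, 0), f(cons(pair(pair(cons(0, c), 0), 0), c), pair(0, c))))   [R4 at 2.2.2]
3. f(cons(c, c), pair(pair(c, 0), f(cons(pair(pair(cons(0, c), 0), 0), c), pair(0, c))))  →  f(cons(c, c), pair(pair(c, 0), pair(pair(cons(0, c), 0), 0)))   [R4 at 2.2]
4. f(cons(c, c), pair(pair(c, 0), pair(pair(cons(0, c), 0), 0)))  →  0   [R5 at ε]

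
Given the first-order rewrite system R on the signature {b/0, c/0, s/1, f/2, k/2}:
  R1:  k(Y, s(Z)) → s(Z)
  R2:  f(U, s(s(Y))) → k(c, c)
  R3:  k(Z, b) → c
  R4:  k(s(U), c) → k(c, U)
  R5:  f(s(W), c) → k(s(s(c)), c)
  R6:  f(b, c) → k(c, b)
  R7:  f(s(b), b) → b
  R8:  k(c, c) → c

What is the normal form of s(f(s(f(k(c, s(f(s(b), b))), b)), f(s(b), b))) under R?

s(b)

1. s(f(s(f(k(c, s(f(s(b), b))), b)), f(s(b), b)))  →  s(f(s(f(s(f(s(b), b)), b)), f(s(b), b)))   [R1 at 1.1.1.1]
2. s(f(s(f(s(f(s(b), b)), b)), f(s(b), b)))  →  s(f(s(f(s(b), b)), f(s(b), b)))   [R7 at 1.1.1.1.1]
3. s(f(s(f(s(b), b)), f(s(b), b)))  →  s(f(s(b), f(s(b), b)))   [R7 at 1.1.1]
4. s(f(s(b), f(s(b), b)))  →  s(f(s(b), b))   [R7 at 1.2]
5. s(f(s(b), b))  →  s(b)   [R7 at 1]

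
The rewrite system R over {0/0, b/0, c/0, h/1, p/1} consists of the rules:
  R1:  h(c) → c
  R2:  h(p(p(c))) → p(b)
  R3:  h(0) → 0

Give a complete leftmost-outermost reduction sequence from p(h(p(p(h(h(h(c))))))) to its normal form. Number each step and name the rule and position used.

1. p(h(p(p(h(h(h(c)))))))  →  p(h(p(p(h(h(c))))))   [R1 at 1.1.1.1.1.1]
2. p(h(p(p(h(h(c))))))  →  p(h(p(p(h(c)))))   [R1 at 1.1.1.1.1]
3. p(h(p(p(h(c)))))  →  p(h(p(p(c))))   [R1 at 1.1.1.1]
4. p(h(p(p(c))))  →  p(p(b))   [R2 at 1]

p(p(b))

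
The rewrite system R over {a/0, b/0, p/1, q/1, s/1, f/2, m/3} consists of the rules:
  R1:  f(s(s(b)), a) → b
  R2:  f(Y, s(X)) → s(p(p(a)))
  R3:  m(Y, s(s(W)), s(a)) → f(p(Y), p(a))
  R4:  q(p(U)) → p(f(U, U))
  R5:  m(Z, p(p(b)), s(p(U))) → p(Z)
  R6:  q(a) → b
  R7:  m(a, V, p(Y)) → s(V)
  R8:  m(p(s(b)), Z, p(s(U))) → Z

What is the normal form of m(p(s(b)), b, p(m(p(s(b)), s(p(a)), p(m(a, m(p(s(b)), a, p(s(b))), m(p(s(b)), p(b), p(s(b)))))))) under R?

b

1. m(p(s(b)), b, p(m(p(s(b)), s(p(a)), p(m(a, m(p(s(b)), a, p(s(b))), m(p(s(b)), p(b), p(s(b))))))))  →  m(p(s(b)), b, p(m(p(s(b)), s(p(a)), p(m(a, a, m(p(s(b)), p(b), p(s(b))))))))   [R8 at 3.1.3.1.2]
2. m(p(s(b)), b, p(m(p(s(b)), s(p(a)), p(m(a, a, m(p(s(b)), p(b), p(s(b))))))))  →  m(p(s(b)), b, p(m(p(s(b)), s(p(a)), p(m(a, a, p(b))))))   [R8 at 3.1.3.1.3]
3. m(p(s(b)), b, p(m(p(s(b)), s(p(a)), p(m(a, a, p(b))))))  →  m(p(s(b)), b, p(m(p(s(b)), s(p(a)), p(s(a)))))   [R7 at 3.1.3.1]
4. m(p(s(b)), b, p(m(p(s(b)), s(p(a)), p(s(a)))))  →  m(p(s(b)), b, p(s(p(a))))   [R8 at 3.1]
5. m(p(s(b)), b, p(s(p(a))))  →  b   [R8 at ε]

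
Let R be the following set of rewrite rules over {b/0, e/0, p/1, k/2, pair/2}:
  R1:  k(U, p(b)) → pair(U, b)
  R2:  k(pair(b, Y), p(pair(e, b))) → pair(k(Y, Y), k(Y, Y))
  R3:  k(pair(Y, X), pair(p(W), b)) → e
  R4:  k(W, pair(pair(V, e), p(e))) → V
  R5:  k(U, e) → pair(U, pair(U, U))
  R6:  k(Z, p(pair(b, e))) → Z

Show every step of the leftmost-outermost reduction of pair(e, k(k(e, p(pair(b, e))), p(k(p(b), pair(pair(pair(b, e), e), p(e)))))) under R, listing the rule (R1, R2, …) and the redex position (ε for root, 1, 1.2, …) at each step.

1. pair(e, k(k(e, p(pair(b, e))), p(k(p(b), pair(pair(pair(b, e), e), p(e))))))  →  pair(e, k(e, p(k(p(b), pair(pair(pair(b, e), e), p(e))))))   [R6 at 2.1]
2. pair(e, k(e, p(k(p(b), pair(pair(pair(b, e), e), p(e))))))  →  pair(e, k(e, p(pair(b, e))))   [R4 at 2.2.1]
3. pair(e, k(e, p(pair(b, e))))  →  pair(e, e)   [R6 at 2]

pair(e, e)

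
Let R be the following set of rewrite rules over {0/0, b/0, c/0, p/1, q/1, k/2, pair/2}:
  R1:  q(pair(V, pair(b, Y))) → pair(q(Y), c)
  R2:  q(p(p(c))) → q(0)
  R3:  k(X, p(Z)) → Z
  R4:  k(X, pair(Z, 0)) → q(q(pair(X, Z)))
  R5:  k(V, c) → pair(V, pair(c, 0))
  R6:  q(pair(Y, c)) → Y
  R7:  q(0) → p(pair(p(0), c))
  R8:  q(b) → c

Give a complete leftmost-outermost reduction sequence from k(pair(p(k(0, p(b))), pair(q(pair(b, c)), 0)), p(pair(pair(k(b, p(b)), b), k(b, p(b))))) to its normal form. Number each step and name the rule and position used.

pair(pair(b, b), b)

1. k(pair(p(k(0, p(b))), pair(q(pair(b, c)), 0)), p(pair(pair(k(b, p(b)), b), k(b, p(b)))))  →  pair(pair(k(b, p(b)), b), k(b, p(b)))   [R3 at ε]
2. pair(pair(k(b, p(b)), b), k(b, p(b)))  →  pair(pair(b, b), k(b, p(b)))   [R3 at 1.1]
3. pair(pair(b, b), k(b, p(b)))  →  pair(pair(b, b), b)   [R3 at 2]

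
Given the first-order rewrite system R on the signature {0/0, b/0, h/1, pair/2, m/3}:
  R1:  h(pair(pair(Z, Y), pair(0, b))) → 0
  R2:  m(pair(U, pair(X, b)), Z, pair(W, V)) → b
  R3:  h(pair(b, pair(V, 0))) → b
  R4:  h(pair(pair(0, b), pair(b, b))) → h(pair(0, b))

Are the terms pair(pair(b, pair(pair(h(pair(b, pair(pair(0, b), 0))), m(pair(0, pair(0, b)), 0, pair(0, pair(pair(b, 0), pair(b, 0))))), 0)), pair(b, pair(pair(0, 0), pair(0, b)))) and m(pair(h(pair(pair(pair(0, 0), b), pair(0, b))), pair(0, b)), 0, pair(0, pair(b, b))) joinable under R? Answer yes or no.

Reduce t₁ = pair(pair(b, pair(pair(h(pair(b, pair(pair(0, b), 0))), m(pair(0, pair(0, b)), 0, pair(0, pair(pair(b, 0), pair(b, 0))))), 0)), pair(b, pair(pair(0, 0), pair(0, b)))):
1. pair(pair(b, pair(pair(h(pair(b, pair(pair(0, b), 0))), m(pair(0, pair(0, b)), 0, pair(0, pair(pair(b, 0), pair(b, 0))))), 0)), pair(b, pair(pair(0, 0), pair(0, b))))  →  pair(pair(b, pair(pair(b, m(pair(0, pair(0, b)), 0, pair(0, pair(pair(b, 0), pair(b, 0))))), 0)), pair(b, pair(pair(0, 0), pair(0, b))))   [R3 at 1.2.1.1]
2. pair(pair(b, pair(pair(b, m(pair(0, pair(0, b)), 0, pair(0, pair(pair(b, 0), pair(b, 0))))), 0)), pair(b, pair(pair(0, 0), pair(0, b))))  →  pair(pair(b, pair(pair(b, b), 0)), pair(b, pair(pair(0, 0), pair(0, b))))   [R2 at 1.2.1.2]

Reduce t₂ = m(pair(h(pair(pair(pair(0, 0), b), pair(0, b))), pair(0, b)), 0, pair(0, pair(b, b))):
1. m(pair(h(pair(pair(pair(0, 0), b), pair(0, b))), pair(0, b)), 0, pair(0, pair(b, b)))  →  b   [R2 at ε]

no — NF(t₁) = pair(pair(b, pair(pair(b, b), 0)), pair(b, pair(pair(0, 0), pair(0, b)))), NF(t₂) = b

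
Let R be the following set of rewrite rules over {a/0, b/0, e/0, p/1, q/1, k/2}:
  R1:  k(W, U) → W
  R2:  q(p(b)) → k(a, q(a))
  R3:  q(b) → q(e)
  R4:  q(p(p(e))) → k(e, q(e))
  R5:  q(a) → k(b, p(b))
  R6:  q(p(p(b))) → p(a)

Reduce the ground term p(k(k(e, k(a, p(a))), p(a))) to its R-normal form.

1. p(k(k(e, k(a, p(a))), p(a)))  →  p(k(e, k(a, p(a))))   [R1 at 1]
2. p(k(e, k(a, p(a))))  →  p(e)   [R1 at 1]

p(e)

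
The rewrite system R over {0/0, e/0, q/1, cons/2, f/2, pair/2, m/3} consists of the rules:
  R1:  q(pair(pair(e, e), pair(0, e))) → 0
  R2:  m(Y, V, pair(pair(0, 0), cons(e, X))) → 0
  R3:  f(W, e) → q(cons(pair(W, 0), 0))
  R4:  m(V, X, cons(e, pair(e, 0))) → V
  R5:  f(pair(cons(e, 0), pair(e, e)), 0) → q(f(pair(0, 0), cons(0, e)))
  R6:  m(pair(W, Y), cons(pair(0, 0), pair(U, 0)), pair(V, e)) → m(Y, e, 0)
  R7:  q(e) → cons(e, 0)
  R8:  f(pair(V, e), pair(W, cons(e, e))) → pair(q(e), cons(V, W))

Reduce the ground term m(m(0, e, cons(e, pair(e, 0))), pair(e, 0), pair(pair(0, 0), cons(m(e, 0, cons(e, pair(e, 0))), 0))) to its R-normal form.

0

1. m(m(0, e, cons(e, pair(e, 0))), pair(e, 0), pair(pair(0, 0), cons(m(e, 0, cons(e, pair(e, 0))), 0)))  →  m(0, pair(e, 0), pair(pair(0, 0), cons(m(e, 0, cons(e, pair(e, 0))), 0)))   [R4 at 1]
2. m(0, pair(e, 0), pair(pair(0, 0), cons(m(e, 0, cons(e, pair(e, 0))), 0)))  →  m(0, pair(e, 0), pair(pair(0, 0), cons(e, 0)))   [R4 at 3.2.1]
3. m(0, pair(e, 0), pair(pair(0, 0), cons(e, 0)))  →  0   [R2 at ε]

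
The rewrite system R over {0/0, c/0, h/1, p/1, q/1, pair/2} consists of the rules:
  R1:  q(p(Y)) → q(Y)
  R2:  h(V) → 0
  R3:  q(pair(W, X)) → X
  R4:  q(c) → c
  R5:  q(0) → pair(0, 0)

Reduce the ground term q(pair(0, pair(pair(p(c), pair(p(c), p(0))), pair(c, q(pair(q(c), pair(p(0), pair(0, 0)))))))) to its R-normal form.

pair(pair(p(c), pair(p(c), p(0))), pair(c, pair(p(0), pair(0, 0))))

1. q(pair(0, pair(pair(p(c), pair(p(c), p(0))), pair(c, q(pair(q(c), pair(p(0), pair(0, 0))))))))  →  pair(pair(p(c), pair(p(c), p(0))), pair(c, q(pair(q(c), pair(p(0), pair(0, 0))))))   [R3 at ε]
2. pair(pair(p(c), pair(p(c), p(0))), pair(c, q(pair(q(c), pair(p(0), pair(0, 0))))))  →  pair(pair(p(c), pair(p(c), p(0))), pair(c, pair(p(0), pair(0, 0))))   [R3 at 2.2]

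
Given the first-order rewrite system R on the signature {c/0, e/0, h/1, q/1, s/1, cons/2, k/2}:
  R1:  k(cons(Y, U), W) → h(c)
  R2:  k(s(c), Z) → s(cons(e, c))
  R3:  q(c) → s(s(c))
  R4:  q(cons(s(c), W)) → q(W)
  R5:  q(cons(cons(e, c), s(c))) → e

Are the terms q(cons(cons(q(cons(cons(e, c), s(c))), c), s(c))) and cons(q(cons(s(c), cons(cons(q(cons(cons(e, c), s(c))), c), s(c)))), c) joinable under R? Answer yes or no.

Reduce t₁ = q(cons(cons(q(cons(cons(e, c), s(c))), c), s(c))):
1. q(cons(cons(q(cons(cons(e, c), s(c))), c), s(c)))  →  q(cons(cons(e, c), s(c)))   [R5 at 1.1.1]
2. q(cons(cons(e, c), s(c)))  →  e   [R5 at ε]

Reduce t₂ = cons(q(cons(s(c), cons(cons(q(cons(cons(e, c), s(c))), c), s(c)))), c):
1. cons(q(cons(s(c), cons(cons(q(cons(cons(e, c), s(c))), c), s(c)))), c)  →  cons(q(cons(cons(q(cons(cons(e, c), s(c))), c), s(c))), c)   [R4 at 1]
2. cons(q(cons(cons(q(cons(cons(e, c), s(c))), c), s(c))), c)  →  cons(q(cons(cons(e, c), s(c))), c)   [R5 at 1.1.1.1]
3. cons(q(cons(cons(e, c), s(c))), c)  →  cons(e, c)   [R5 at 1]

no — NF(t₁) = e, NF(t₂) = cons(e, c)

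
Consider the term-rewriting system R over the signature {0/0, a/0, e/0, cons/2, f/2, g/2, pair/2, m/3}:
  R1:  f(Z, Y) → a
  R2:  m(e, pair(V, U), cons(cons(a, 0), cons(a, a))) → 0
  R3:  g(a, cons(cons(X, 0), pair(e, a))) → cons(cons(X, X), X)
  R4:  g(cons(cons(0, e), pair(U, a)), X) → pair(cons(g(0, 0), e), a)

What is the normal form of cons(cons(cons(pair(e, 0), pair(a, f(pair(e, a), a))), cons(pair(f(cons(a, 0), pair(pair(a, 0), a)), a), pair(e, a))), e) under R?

1. cons(cons(cons(pair(e, 0), pair(a, f(pair(e, a), a))), cons(pair(f(cons(a, 0), pair(pair(a, 0), a)), a), pair(e, a))), e)  →  cons(cons(cons(pair(e, 0), pair(a, a)), cons(pair(f(cons(a, 0), pair(pair(a, 0), a)), a), pair(e, a))), e)   [R1 at 1.1.2.2]
2. cons(cons(cons(pair(e, 0), pair(a, a)), cons(pair(f(cons(a, 0), pair(pair(a, 0), a)), a), pair(e, a))), e)  →  cons(cons(cons(pair(e, 0), pair(a, a)), cons(pair(a, a), pair(e, a))), e)   [R1 at 1.2.1.1]

cons(cons(cons(pair(e, 0), pair(a, a)), cons(pair(a, a), pair(e, a))), e)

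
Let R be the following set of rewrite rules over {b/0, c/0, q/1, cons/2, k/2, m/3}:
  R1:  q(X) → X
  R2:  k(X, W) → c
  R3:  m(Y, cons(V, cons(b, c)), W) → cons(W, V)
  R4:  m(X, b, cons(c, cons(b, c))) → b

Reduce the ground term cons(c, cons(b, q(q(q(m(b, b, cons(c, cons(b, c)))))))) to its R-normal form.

1. cons(c, cons(b, q(q(q(m(b, b, cons(c, cons(b, c))))))))  →  cons(c, cons(b, q(q(m(b, b, cons(c, cons(b, c)))))))   [R1 at 2.2]
2. cons(c, cons(b, q(q(m(b, b, cons(c, cons(b, c)))))))  →  cons(c, cons(b, q(m(b, b, cons(c, cons(b, c))))))   [R1 at 2.2]
3. cons(c, cons(b, q(m(b, b, cons(c, cons(b, c))))))  →  cons(c, cons(b, m(b, b, cons(c, cons(b, c)))))   [R1 at 2.2]
4. cons(c, cons(b, m(b, b, cons(c, cons(b, c)))))  →  cons(c, cons(b, b))   [R4 at 2.2]

cons(c, cons(b, b))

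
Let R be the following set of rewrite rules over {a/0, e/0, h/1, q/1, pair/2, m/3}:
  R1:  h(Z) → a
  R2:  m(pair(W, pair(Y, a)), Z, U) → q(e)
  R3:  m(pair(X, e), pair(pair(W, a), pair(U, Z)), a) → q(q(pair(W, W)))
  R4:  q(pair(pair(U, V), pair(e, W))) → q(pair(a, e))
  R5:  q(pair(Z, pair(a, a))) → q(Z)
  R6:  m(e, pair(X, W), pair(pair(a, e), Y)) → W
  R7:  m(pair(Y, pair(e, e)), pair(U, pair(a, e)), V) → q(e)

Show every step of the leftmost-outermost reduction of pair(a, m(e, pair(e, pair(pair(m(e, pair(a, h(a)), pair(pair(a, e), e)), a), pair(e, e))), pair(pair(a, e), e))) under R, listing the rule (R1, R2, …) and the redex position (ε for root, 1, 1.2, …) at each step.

pair(a, pair(pair(a, a), pair(e, e)))

1. pair(a, m(e, pair(e, pair(pair(m(e, pair(a, h(a)), pair(pair(a, e), e)), a), pair(e, e))), pair(pair(a, e), e)))  →  pair(a, pair(pair(m(e, pair(a, h(a)), pair(pair(a, e), e)), a), pair(e, e)))   [R6 at 2]
2. pair(a, pair(pair(m(e, pair(a, h(a)), pair(pair(a, e), e)), a), pair(e, e)))  →  pair(a, pair(pair(h(a), a), pair(e, e)))   [R6 at 2.1.1]
3. pair(a, pair(pair(h(a), a), pair(e, e)))  →  pair(a, pair(pair(a, a), pair(e, e)))   [R1 at 2.1.1]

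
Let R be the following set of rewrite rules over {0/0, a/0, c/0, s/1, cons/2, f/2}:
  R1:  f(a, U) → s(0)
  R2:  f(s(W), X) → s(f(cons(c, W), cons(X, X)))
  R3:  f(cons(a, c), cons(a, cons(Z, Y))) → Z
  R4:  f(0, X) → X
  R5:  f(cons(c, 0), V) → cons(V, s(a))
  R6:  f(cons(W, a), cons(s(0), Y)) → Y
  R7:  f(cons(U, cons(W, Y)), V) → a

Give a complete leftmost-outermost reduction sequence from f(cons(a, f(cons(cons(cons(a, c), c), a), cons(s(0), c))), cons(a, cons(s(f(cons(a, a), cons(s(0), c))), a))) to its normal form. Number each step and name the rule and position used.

1. f(cons(a, f(cons(cons(cons(a, c), c), a), cons(s(0), c))), cons(a, cons(s(f(cons(a, a), cons(s(0), c))), a)))  →  f(cons(a, c), cons(a, cons(s(f(cons(a, a), cons(s(0), c))), a)))   [R6 at 1.2]
2. f(cons(a, c), cons(a, cons(s(f(cons(a, a), cons(s(0), c))), a)))  →  s(f(cons(a, a), cons(s(0), c)))   [R3 at ε]
3. s(f(cons(a, a), cons(s(0), c)))  →  s(c)   [R6 at 1]

s(c)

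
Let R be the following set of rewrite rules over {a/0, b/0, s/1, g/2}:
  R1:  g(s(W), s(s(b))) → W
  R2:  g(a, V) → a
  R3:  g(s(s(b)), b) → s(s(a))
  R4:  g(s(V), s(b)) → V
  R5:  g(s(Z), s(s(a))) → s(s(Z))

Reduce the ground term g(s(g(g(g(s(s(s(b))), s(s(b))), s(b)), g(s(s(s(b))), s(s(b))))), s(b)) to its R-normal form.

b

1. g(s(g(g(g(s(s(s(b))), s(s(b))), s(b)), g(s(s(s(b))), s(s(b))))), s(b))  →  g(g(g(s(s(s(b))), s(s(b))), s(b)), g(s(s(s(b))), s(s(b))))   [R4 at ε]
2. g(g(g(s(s(s(b))), s(s(b))), s(b)), g(s(s(s(b))), s(s(b))))  →  g(g(s(s(b)), s(b)), g(s(s(s(b))), s(s(b))))   [R1 at 1.1]
3. g(g(s(s(b)), s(b)), g(s(s(s(b))), s(s(b))))  →  g(s(b), g(s(s(s(b))), s(s(b))))   [R4 at 1]
4. g(s(b), g(s(s(s(b))), s(s(b))))  →  g(s(b), s(s(b)))   [R1 at 2]
5. g(s(b), s(s(b)))  →  b   [R1 at ε]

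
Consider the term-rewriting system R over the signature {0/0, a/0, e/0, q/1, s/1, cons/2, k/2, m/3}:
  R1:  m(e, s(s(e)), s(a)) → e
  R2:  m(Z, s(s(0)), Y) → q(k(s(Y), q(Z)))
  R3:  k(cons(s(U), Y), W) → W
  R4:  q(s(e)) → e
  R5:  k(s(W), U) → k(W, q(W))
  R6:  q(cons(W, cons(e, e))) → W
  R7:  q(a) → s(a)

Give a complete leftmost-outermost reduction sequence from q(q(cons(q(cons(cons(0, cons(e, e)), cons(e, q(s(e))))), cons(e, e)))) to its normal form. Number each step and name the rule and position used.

0

1. q(q(cons(q(cons(cons(0, cons(e, e)), cons(e, q(s(e))))), cons(e, e))))  →  q(q(cons(cons(0, cons(e, e)), cons(e, q(s(e))))))   [R6 at 1]
2. q(q(cons(cons(0, cons(e, e)), cons(e, q(s(e))))))  →  q(q(cons(cons(0, cons(e, e)), cons(e, e))))   [R4 at 1.1.2.2]
3. q(q(cons(cons(0, cons(e, e)), cons(e, e))))  →  q(cons(0, cons(e, e)))   [R6 at 1]
4. q(cons(0, cons(e, e)))  →  0   [R6 at ε]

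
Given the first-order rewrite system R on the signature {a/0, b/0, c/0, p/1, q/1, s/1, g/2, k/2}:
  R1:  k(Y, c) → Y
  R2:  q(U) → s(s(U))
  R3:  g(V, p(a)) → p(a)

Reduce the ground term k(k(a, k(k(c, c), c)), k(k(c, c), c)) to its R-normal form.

a

1. k(k(a, k(k(c, c), c)), k(k(c, c), c))  →  k(k(a, k(c, c)), k(k(c, c), c))   [R1 at 1.2]
2. k(k(a, k(c, c)), k(k(c, c), c))  →  k(k(a, c), k(k(c, c), c))   [R1 at 1.2]
3. k(k(a, c), k(k(c, c), c))  →  k(a, k(k(c, c), c))   [R1 at 1]
4. k(a, k(k(c, c), c))  →  k(a, k(c, c))   [R1 at 2]
5. k(a, k(c, c))  →  k(a, c)   [R1 at 2]
6. k(a, c)  →  a   [R1 at ε]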